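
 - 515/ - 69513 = 515/69513 = 0.01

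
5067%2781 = 2286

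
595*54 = 32130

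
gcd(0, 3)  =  3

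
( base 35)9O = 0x153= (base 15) 179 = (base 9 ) 416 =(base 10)339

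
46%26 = 20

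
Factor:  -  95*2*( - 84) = 2^3*3^1 *5^1*7^1*19^1  =  15960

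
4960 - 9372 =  - 4412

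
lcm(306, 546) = 27846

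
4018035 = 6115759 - 2097724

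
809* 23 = 18607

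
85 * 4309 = 366265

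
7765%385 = 65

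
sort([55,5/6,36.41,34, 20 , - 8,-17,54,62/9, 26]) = [ - 17, - 8,5/6,62/9,20,26,  34,36.41,  54, 55]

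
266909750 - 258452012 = 8457738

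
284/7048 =71/1762 = 0.04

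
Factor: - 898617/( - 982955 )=3^1*5^(  -  1)*29^( - 1)*6779^( - 1 )*299539^1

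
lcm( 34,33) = 1122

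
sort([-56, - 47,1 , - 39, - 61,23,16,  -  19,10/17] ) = [ - 61, - 56, - 47, - 39, - 19, 10/17,1, 16,23] 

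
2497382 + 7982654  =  10480036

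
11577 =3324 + 8253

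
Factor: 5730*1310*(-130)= - 975819000= - 2^3*3^1*5^3*13^1*131^1*191^1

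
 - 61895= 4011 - 65906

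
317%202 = 115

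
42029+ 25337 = 67366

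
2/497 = 2/497 = 0.00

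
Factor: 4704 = 2^5*3^1*7^2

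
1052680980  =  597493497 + 455187483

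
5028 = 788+4240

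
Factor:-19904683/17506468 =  - 2^( - 2) * 7^( - 1) * 23^2* 191^1 * 197^1*625231^( - 1 ) 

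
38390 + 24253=62643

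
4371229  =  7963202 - 3591973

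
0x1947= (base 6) 45543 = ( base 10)6471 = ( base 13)2c3a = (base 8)14507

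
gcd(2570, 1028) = 514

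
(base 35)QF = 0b1110011101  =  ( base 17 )337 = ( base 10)925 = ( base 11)771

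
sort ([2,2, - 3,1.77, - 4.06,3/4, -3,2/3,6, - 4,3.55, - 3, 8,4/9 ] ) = [  -  4.06  ,- 4 , - 3, - 3, - 3,4/9,2/3,3/4,1.77,2, 2,3.55,6,8 ]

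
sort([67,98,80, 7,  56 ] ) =[7,56, 67, 80,98 ]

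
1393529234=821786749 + 571742485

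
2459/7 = 351+2/7 = 351.29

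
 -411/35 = -12 + 9/35 = - 11.74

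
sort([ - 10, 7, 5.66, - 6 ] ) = [ - 10 , - 6,5.66,7] 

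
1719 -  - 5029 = 6748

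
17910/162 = 110 +5/9=110.56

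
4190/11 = 380+10/11 = 380.91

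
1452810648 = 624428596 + 828382052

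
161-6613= - 6452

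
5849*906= 5299194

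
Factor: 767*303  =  3^1*13^1*59^1*101^1 = 232401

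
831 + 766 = 1597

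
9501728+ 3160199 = 12661927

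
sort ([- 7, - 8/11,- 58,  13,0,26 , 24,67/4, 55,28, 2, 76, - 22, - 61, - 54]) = [ - 61, - 58, - 54  ,-22, - 7, -8/11,0,2,13, 67/4, 24, 26,28,55, 76 ] 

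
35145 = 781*45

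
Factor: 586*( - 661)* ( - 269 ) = 104196074 =2^1*269^1*293^1*661^1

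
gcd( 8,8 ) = 8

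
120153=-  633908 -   -  754061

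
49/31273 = 49/31273 = 0.00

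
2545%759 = 268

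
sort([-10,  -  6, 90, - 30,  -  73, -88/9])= [ - 73,-30, - 10, -88/9, -6, 90 ]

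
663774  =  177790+485984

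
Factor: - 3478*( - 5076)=17654328 = 2^3*3^3*37^1*47^2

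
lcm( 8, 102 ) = 408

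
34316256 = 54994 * 624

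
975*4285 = 4177875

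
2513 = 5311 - 2798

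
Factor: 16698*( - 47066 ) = -785908068 = - 2^2*3^1*11^2 * 23^1*101^1*233^1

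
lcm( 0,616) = 0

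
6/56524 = 3/28262 = 0.00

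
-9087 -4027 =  - 13114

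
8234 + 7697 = 15931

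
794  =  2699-1905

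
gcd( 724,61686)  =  2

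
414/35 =11 + 29/35 = 11.83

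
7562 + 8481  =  16043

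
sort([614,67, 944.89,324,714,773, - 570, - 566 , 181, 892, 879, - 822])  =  [ - 822, - 570 , - 566, 67, 181, 324,614, 714, 773, 879, 892,944.89]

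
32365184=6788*4768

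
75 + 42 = 117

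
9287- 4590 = 4697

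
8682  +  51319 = 60001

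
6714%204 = 186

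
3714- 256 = 3458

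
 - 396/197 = - 3  +  195/197 = - 2.01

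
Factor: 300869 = 300869^1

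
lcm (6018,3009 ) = 6018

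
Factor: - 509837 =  - 509837^1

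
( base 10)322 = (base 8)502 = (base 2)101000010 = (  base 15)167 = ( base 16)142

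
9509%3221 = 3067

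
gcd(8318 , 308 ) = 2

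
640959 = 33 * 19423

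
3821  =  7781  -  3960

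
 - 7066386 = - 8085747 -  - 1019361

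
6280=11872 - 5592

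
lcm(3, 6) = 6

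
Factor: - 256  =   - 2^8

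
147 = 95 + 52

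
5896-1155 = 4741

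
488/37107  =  488/37107=0.01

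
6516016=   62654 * 104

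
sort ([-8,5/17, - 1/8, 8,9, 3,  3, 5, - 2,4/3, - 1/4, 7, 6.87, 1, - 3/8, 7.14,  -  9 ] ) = [-9, - 8, - 2, -3/8 , - 1/4,-1/8, 5/17, 1, 4/3,3, 3,5, 6.87 , 7, 7.14, 8, 9] 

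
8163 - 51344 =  - 43181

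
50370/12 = 8395/2 = 4197.50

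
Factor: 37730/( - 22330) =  - 7^2*29^ ( - 1)=- 49/29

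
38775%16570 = 5635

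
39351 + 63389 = 102740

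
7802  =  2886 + 4916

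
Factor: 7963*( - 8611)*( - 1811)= 124179170723  =  79^1*109^1*1811^1*7963^1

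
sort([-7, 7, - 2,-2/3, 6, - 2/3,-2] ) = [-7 ,  -  2 , - 2,-2/3, - 2/3, 6,  7 ] 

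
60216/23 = 2618 + 2/23 = 2618.09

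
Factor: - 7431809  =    -  7^1*11^1*96517^1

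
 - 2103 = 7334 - 9437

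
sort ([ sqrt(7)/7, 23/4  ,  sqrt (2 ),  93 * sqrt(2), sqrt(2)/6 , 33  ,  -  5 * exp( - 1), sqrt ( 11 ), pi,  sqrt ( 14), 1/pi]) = [ - 5 *exp( - 1), sqrt( 2)/6 , 1/pi,sqrt( 7) /7,sqrt ( 2), pi, sqrt( 11 ),sqrt ( 14 ),23/4, 33, 93*sqrt( 2 )]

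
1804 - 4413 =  - 2609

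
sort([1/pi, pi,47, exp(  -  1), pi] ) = [ 1/pi,exp( - 1), pi , pi , 47]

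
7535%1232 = 143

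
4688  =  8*586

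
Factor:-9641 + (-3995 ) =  - 2^2*7^1*487^1 = - 13636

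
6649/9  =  6649/9 = 738.78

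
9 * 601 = 5409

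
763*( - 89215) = -68071045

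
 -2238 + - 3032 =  - 5270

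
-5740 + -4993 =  - 10733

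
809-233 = 576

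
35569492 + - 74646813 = - 39077321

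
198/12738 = 3/193 = 0.02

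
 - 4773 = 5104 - 9877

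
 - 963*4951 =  - 4767813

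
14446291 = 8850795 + 5595496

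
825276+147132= 972408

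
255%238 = 17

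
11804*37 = 436748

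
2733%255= 183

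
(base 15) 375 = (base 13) 485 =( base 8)1421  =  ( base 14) 401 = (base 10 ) 785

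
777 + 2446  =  3223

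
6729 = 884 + 5845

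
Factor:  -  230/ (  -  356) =2^(  -  1)*5^1*23^1*89^ (  -  1) = 115/178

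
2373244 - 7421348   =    -  5048104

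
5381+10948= 16329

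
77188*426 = 32882088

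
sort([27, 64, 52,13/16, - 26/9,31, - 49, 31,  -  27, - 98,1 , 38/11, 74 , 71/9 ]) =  [ - 98 ,  -  49,-27, - 26/9, 13/16 , 1 , 38/11, 71/9,27 , 31,  31,52,64, 74]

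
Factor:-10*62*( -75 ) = 46500 = 2^2*3^1*5^3*31^1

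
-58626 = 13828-72454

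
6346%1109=801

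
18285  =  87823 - 69538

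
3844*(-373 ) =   -  1433812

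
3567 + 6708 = 10275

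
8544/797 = 8544/797 = 10.72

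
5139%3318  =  1821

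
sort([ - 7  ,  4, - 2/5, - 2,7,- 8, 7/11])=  [ - 8, - 7, - 2, - 2/5,7/11, 4, 7]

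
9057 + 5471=14528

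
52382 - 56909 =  - 4527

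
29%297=29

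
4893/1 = 4893 = 4893.00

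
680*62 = 42160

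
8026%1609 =1590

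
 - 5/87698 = -1 + 87693/87698 =- 0.00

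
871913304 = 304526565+567386739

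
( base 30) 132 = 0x3e0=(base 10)992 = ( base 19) 2e4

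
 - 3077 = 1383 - 4460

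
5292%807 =450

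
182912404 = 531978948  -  349066544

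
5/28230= 1/5646 = 0.00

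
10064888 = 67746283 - 57681395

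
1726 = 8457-6731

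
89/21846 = 89/21846 = 0.00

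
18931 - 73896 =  - 54965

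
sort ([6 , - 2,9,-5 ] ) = [-5, - 2,6,9]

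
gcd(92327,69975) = 1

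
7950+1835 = 9785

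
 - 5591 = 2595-8186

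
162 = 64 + 98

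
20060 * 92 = 1845520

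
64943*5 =324715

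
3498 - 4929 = -1431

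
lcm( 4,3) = 12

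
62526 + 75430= 137956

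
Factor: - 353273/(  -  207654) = 2^( -1 )* 3^(-1 )*53^( - 1 )*541^1  =  541/318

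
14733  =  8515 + 6218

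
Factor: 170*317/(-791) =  - 53890/791=- 2^1 *5^1 *7^( - 1 )*17^1*113^(-1) *317^1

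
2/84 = 1/42 = 0.02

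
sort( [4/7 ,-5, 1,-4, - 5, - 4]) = [ -5, - 5, - 4, - 4, 4/7, 1 ]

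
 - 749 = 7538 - 8287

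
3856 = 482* 8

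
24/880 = 3/110= 0.03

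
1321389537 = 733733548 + 587655989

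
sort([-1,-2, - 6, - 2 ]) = [- 6,-2, - 2,-1]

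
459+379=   838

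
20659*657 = 13572963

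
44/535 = 44/535 = 0.08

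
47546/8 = 23773/4= 5943.25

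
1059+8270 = 9329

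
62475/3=20825 =20825.00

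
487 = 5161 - 4674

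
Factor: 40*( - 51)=  -  2^3*3^1*5^1 *17^1=-2040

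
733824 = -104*( - 7056)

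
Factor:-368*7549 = -2778032 = - 2^4*23^1*7549^1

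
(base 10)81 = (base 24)39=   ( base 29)2n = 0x51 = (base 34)2D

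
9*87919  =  791271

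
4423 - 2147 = 2276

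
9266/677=9266/677 = 13.69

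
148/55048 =37/13762 =0.00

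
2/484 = 1/242 = 0.00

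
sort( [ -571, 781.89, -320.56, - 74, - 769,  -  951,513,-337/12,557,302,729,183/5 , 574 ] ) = [ - 951  ,-769, - 571, - 320.56, -74,- 337/12, 183/5, 302,  513,557,574,729,781.89] 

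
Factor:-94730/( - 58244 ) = 2^(-1 ) * 5^1 * 9473^1*14561^( -1 ) = 47365/29122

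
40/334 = 20/167=0.12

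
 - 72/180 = - 1+ 3/5 = - 0.40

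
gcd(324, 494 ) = 2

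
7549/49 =154 + 3/49 = 154.06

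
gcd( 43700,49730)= 10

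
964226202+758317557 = 1722543759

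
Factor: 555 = 3^1*5^1*37^1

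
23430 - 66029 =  - 42599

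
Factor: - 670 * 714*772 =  - 2^4*3^1*5^1*7^1*17^1*67^1*193^1=- 369309360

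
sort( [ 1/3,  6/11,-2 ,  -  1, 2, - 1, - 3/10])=[-2 , - 1,-1,  -  3/10,1/3, 6/11,  2]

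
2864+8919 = 11783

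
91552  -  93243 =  - 1691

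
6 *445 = 2670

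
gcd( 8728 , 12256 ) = 8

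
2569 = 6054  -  3485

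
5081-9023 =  - 3942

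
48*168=8064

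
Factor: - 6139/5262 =  -  7/6 =- 2^( - 1 )*3^( - 1)*7^1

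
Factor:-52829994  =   - 2^1*3^1*7^1*19^1*239^1*277^1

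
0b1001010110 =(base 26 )N0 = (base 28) LA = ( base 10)598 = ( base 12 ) 41A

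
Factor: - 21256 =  -2^3*2657^1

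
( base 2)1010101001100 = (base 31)5KR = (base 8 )12514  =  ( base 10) 5452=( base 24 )9B4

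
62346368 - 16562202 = 45784166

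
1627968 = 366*4448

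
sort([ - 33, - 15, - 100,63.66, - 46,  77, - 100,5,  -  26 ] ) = [ - 100, - 100, - 46, - 33,-26, - 15,5, 63.66, 77]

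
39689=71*559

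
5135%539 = 284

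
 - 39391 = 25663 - 65054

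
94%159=94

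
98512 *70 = 6895840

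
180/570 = 6/19 = 0.32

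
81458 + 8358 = 89816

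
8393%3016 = 2361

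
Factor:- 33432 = - 2^3*3^1*7^1*199^1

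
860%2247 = 860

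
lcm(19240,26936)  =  134680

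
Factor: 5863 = 11^1*13^1*41^1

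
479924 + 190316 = 670240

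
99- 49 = 50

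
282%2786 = 282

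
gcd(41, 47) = 1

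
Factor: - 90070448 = - 2^4*13^1* 167^1* 2593^1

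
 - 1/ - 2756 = 1/2756=0.00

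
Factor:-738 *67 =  - 49446 = - 2^1* 3^2*41^1*67^1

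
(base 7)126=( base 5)234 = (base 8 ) 105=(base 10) 69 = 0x45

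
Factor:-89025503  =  -7^2*479^1*3793^1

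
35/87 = 35/87 = 0.40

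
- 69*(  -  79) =5451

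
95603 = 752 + 94851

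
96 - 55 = 41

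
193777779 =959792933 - 766015154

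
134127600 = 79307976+54819624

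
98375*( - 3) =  - 295125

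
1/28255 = 1/28255= 0.00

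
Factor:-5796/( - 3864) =2^( - 1)*3^1 =3/2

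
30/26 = 1 + 2/13 = 1.15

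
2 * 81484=162968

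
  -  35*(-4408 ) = 154280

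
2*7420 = 14840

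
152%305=152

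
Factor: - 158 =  -2^1*79^1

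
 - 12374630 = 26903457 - 39278087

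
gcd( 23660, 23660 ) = 23660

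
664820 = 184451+480369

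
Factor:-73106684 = -2^2 * 7^1* 2610953^1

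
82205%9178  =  8781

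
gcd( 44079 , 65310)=21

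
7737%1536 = 57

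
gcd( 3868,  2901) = 967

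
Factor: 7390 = 2^1*5^1*739^1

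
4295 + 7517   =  11812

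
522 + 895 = 1417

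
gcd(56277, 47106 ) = 9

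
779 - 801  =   - 22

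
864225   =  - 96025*( - 9) 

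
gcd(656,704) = 16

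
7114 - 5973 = 1141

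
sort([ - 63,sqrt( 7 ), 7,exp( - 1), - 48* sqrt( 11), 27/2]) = [ - 48*sqrt(11 ), - 63, exp( - 1), sqrt( 7) , 7, 27/2 ]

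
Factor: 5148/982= 2574/491 = 2^1*3^2*11^1 * 13^1*491^(-1) 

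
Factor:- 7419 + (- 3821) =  - 11240 = - 2^3*5^1*281^1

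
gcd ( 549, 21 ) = 3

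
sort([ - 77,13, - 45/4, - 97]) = [-97 , - 77, - 45/4, 13]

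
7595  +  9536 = 17131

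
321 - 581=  - 260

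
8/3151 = 8/3151 = 0.00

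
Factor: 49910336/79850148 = 2^4*3^ (  -  1)*37^1*283^(-1 )*3011^1* 3359^(-1) = 1782512/2851791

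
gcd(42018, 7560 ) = 6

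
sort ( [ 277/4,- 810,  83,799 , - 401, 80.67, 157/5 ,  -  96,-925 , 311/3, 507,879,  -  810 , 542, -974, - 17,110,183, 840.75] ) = [- 974, - 925, - 810,  -  810,-401, - 96,- 17 , 157/5, 277/4,  80.67 , 83 , 311/3,110 , 183, 507, 542,799, 840.75 , 879 ]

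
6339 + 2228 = 8567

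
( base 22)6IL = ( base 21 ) 7B3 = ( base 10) 3321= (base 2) 110011111001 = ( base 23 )669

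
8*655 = 5240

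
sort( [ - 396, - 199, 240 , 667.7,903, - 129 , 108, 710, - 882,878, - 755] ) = [ - 882, - 755,-396 , - 199, - 129, 108,  240 , 667.7, 710, 878 , 903] 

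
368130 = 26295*14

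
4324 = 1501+2823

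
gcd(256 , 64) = 64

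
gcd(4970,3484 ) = 2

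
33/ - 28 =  - 2 + 23/28= - 1.18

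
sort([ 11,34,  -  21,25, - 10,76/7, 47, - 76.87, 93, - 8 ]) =[ -76.87 ,  -  21, - 10,-8,76/7, 11, 25,34,47, 93 ] 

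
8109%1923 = 417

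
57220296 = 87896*651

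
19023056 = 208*91457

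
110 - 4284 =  - 4174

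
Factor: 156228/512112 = 277/908 = 2^( - 2 )*227^( - 1)*277^1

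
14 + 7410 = 7424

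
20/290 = 2/29 = 0.07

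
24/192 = 1/8 = 0.12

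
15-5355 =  - 5340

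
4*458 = 1832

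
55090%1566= 280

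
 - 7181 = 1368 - 8549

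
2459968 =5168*476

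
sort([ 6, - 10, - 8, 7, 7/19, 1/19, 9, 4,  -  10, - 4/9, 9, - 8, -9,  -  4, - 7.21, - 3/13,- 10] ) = [ - 10,- 10, -10, - 9, - 8, - 8, - 7.21, - 4, - 4/9, - 3/13, 1/19, 7/19,4,6, 7, 9, 9]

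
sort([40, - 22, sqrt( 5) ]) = [ - 22,sqrt( 5), 40] 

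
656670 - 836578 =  - 179908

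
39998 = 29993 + 10005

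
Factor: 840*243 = 2^3*3^6*5^1*7^1  =  204120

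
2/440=1/220 = 0.00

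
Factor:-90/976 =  - 45/488 = - 2^(- 3)*3^2*5^1*61^ ( - 1)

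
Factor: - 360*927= - 333720  =  -2^3*3^4*5^1*103^1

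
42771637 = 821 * 52097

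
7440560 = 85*87536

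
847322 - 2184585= - 1337263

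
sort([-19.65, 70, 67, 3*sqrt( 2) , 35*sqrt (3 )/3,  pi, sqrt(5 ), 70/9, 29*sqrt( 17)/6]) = [-19.65,sqrt(5 ), pi , 3*sqrt(2 ), 70/9, 29*sqrt( 17)/6,35*sqrt(3)/3, 67, 70] 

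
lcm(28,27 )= 756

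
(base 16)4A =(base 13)59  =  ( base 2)1001010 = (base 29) 2g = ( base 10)74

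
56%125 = 56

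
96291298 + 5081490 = 101372788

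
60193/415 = 60193/415= 145.04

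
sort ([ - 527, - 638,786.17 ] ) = [-638 ,-527, 786.17] 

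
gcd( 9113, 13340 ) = 1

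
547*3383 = 1850501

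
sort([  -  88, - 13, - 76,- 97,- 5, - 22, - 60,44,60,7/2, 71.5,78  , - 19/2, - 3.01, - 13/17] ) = [ - 97  ,  -  88, - 76, - 60, - 22, - 13,-19/2, - 5, - 3.01, - 13/17,7/2,44,  60,71.5,78]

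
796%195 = 16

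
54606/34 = 1606 + 1/17 = 1606.06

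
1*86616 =86616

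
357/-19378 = -1 + 19021/19378=-  0.02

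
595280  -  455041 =140239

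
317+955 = 1272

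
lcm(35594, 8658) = 320346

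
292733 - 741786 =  - 449053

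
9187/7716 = 1+1471/7716 = 1.19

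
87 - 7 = 80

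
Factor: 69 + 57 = 2^1*3^2*7^1 = 126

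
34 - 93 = - 59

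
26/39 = 2/3  =  0.67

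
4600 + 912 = 5512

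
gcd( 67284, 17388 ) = 756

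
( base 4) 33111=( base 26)1BJ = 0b1111010101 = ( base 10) 981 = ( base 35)s1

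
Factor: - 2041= -13^1*157^1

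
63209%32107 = 31102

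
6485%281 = 22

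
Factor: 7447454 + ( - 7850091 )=-167^1*2411^1 = -  402637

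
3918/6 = 653 = 653.00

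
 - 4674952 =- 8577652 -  - 3902700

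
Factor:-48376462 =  - 2^1*43^1*562517^1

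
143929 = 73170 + 70759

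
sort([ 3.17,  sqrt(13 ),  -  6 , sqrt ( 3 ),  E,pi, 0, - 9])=[ - 9, - 6, 0, sqrt (3),  E,pi, 3.17, sqrt(13 ) ]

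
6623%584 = 199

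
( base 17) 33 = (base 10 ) 54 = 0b110110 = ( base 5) 204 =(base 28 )1Q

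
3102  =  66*47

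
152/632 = 19/79 = 0.24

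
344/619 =344/619 = 0.56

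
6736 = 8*842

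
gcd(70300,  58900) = 1900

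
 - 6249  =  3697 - 9946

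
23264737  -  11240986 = 12023751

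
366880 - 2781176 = -2414296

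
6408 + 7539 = 13947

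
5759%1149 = 14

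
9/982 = 9/982=0.01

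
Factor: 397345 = 5^1* 13^1*  6113^1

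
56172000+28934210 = 85106210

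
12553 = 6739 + 5814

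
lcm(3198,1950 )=79950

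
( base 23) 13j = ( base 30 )KH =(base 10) 617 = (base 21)188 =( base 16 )269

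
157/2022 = 157/2022 = 0.08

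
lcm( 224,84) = 672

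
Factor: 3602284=2^2 * 7^2*18379^1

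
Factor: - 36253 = -7^1  *  5179^1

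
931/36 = 25 + 31/36 = 25.86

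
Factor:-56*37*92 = -190624 = -2^5*7^1*23^1*37^1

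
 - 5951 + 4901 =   -  1050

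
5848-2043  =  3805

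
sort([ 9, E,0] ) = [0,E, 9] 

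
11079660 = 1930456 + 9149204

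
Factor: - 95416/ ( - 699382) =2^2*241^( - 1)*1451^(  -  1)*11927^1 = 47708/349691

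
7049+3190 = 10239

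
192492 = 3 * 64164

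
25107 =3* 8369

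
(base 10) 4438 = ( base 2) 1000101010110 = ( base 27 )62a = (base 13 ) 2035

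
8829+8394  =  17223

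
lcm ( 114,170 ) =9690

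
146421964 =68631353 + 77790611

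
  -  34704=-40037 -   -  5333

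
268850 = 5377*50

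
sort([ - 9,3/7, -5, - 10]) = [ - 10, - 9, -5,3/7 ] 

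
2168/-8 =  - 271/1=- 271.00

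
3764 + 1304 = 5068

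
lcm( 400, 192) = 4800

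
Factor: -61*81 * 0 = 0 = 0^1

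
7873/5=1574 + 3/5 = 1574.60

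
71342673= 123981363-52638690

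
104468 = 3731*28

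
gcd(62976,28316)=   4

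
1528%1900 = 1528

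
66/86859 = 22/28953 = 0.00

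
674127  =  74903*9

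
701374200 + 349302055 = 1050676255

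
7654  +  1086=8740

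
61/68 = 61/68 =0.90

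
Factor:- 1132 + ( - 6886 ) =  -2^1*19^1*211^1 = - 8018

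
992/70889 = 992/70889 = 0.01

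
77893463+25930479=103823942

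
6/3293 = 6/3293 = 0.00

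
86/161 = 86/161 =0.53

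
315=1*315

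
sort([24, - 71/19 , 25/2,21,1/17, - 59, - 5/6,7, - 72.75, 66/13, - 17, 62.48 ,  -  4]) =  [ - 72.75,-59, - 17, - 4, - 71/19, - 5/6, 1/17,66/13,7,25/2,21, 24, 62.48]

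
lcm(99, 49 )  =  4851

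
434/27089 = 434/27089 = 0.02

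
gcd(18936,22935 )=3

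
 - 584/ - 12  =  146/3 = 48.67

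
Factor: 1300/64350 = 2/99 = 2^1*3^( - 2)*11^(  -  1)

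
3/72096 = 1/24032 = 0.00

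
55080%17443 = 2751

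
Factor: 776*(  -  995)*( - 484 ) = 373706080 = 2^5*5^1 * 11^2  *  97^1*199^1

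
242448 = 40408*6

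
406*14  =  5684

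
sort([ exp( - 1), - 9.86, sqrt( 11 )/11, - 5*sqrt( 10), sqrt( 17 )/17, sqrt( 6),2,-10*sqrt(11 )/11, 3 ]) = [ - 5*sqrt( 10 ),  -  9.86, - 10*sqrt( 11 )/11,sqrt( 17 )/17, sqrt( 11)/11,exp (-1 ),2,  sqrt( 6 ), 3]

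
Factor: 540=2^2*3^3*5^1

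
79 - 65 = 14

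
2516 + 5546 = 8062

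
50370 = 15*3358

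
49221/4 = 49221/4  =  12305.25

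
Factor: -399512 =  - 2^3  *49939^1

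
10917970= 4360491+6557479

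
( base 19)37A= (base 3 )1200102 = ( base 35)101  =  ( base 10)1226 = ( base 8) 2312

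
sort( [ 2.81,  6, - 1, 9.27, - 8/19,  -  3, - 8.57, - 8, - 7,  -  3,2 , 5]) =[- 8.57,-8, - 7, - 3,-3, - 1, - 8/19, 2, 2.81,5,6,9.27]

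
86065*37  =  3184405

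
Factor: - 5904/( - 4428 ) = 4/3 =2^2*3^( - 1 ) 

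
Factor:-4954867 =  - 23^1* 367^1 * 587^1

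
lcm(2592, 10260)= 246240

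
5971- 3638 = 2333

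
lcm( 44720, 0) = 0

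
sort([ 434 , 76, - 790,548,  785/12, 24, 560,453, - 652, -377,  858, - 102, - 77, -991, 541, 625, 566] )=[ - 991,-790, - 652, - 377, - 102, - 77  ,  24, 785/12,  76, 434, 453, 541,548, 560, 566, 625, 858] 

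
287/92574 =287/92574 = 0.00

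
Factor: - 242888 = -2^3*97^1*313^1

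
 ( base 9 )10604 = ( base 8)15613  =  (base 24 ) C5J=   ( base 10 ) 7051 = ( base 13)3295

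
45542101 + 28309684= 73851785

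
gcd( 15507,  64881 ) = 9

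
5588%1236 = 644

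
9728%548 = 412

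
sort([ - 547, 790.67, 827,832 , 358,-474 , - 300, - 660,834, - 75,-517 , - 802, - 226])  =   [-802, - 660, - 547, - 517, - 474, - 300, - 226, - 75,358, 790.67, 827,832,834]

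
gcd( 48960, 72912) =48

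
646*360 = 232560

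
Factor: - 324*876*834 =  - 236709216 = - 2^5*3^6*73^1 * 139^1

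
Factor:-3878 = - 2^1* 7^1*277^1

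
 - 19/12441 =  - 1 + 12422/12441 = - 0.00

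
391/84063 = 391/84063 =0.00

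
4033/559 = 7 + 120/559 = 7.21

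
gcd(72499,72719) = 1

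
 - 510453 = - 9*56717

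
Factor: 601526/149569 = 2^1*7^ (- 1)*23^( - 1)*67^3*929^( - 1)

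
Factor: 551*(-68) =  - 37468  =  -2^2 * 17^1* 19^1*29^1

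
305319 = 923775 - 618456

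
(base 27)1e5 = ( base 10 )1112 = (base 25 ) 1jc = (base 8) 2130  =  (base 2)10001011000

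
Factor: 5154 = 2^1*3^1*859^1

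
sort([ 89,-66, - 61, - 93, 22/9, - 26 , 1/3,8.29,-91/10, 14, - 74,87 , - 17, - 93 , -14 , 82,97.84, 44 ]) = [ - 93, - 93, -74, - 66, - 61, - 26, - 17, - 14, - 91/10,1/3, 22/9,8.29,14,  44,82,  87,89,97.84] 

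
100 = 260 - 160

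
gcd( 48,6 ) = 6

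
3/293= 3/293 = 0.01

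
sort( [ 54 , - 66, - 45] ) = [ - 66 ,-45, 54 ] 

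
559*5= 2795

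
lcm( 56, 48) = 336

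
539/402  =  1+137/402= 1.34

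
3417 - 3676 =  - 259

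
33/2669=33/2669 = 0.01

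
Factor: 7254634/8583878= 3627317/4291939=17^ (  -  2)*14851^ (-1)*3627317^1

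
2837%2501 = 336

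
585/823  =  585/823 = 0.71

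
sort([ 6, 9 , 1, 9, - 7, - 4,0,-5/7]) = [ - 7,-4,-5/7, 0,1, 6, 9, 9]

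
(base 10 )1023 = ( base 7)2661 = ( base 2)1111111111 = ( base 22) 22B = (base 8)1777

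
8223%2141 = 1800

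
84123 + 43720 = 127843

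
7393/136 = 54 + 49/136 = 54.36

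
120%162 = 120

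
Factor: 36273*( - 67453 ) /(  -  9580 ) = 2^(-2 )*3^1*5^( - 1)*107^1 * 113^1  *479^(  -  1) * 67453^1= 2446722669/9580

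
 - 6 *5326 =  - 31956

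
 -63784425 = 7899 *( - 8075)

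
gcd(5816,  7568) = 8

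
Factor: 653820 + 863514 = 1517334 = 2^1*3^1 * 7^2*13^1*397^1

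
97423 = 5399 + 92024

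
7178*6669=47870082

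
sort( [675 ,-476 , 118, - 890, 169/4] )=[-890 , - 476,169/4, 118 , 675]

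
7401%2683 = 2035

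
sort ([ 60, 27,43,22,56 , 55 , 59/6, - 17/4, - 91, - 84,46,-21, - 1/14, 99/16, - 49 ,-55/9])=[-91, - 84,-49, - 21, - 55/9,-17/4,- 1/14,99/16, 59/6, 22 , 27, 43,46,55 , 56,60 ]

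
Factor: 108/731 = 2^2 * 3^3*17^(-1)*43^( - 1)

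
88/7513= 8/683 = 0.01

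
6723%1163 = 908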